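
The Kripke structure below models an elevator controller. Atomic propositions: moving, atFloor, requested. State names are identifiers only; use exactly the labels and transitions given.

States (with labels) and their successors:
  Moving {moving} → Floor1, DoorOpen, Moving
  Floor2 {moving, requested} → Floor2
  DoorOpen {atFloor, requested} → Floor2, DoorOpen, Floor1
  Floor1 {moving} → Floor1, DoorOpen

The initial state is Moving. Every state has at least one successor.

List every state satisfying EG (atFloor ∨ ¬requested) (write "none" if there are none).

States satisfying atFloor ∨ ¬requested: {Moving, DoorOpen, Floor1}.
States satisfying EG (atFloor ∨ ¬requested): {Moving, DoorOpen, Floor1}.

{Moving, DoorOpen, Floor1}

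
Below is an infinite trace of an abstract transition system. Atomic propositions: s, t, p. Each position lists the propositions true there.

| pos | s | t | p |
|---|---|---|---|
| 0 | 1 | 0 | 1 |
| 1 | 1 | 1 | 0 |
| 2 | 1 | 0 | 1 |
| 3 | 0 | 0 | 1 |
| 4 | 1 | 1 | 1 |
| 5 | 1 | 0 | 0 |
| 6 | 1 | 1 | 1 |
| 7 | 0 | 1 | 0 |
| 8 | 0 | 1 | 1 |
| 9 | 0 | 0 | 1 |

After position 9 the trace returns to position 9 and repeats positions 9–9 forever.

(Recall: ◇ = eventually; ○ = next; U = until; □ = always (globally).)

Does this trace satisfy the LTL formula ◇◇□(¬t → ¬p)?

No

◇□(¬t → ¬p) is false at every position 0..9, so it never becomes true and ◇◇□(¬t → ¬p) fails.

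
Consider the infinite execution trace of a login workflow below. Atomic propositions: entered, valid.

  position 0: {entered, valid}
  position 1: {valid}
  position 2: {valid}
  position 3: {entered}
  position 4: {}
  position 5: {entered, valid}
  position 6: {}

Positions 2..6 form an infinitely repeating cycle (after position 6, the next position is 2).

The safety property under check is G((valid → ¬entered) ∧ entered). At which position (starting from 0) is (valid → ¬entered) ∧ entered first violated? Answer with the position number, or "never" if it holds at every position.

At position 0 the labels are {entered, valid}, so (valid → ¬entered) ∧ entered is false there. This is the first violation.

0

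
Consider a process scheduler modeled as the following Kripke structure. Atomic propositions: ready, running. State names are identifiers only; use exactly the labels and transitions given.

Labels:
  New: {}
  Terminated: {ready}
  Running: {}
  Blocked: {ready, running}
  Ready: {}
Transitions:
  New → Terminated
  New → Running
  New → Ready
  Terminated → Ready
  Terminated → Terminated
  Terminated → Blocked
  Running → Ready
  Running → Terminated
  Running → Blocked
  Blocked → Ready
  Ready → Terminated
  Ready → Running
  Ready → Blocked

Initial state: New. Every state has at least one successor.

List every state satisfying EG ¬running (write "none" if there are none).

States satisfying ¬running: {New, Terminated, Running, Ready}.
States satisfying EG ¬running: {New, Terminated, Running, Ready}.

{New, Terminated, Running, Ready}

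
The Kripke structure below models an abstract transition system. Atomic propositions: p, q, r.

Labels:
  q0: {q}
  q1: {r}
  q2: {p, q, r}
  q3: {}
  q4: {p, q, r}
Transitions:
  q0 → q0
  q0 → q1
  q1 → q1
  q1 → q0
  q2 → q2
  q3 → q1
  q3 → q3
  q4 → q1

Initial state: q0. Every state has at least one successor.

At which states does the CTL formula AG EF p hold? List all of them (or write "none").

{q2}

States satisfying EF p: {q2, q4}.
States satisfying AG EF p: {q2}.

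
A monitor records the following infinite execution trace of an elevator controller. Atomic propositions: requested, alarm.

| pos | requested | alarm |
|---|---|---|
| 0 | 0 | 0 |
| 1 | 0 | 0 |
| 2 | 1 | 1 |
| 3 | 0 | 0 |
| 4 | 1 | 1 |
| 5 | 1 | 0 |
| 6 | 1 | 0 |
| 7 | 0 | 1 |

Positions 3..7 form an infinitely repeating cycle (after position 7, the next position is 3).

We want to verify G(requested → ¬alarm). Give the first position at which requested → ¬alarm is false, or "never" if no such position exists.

Check requested → ¬alarm at each position in order: 0 ✓, 1 ✓.
At position 2 the labels are {alarm, requested}, so requested → ¬alarm is false there. This is the first violation.

2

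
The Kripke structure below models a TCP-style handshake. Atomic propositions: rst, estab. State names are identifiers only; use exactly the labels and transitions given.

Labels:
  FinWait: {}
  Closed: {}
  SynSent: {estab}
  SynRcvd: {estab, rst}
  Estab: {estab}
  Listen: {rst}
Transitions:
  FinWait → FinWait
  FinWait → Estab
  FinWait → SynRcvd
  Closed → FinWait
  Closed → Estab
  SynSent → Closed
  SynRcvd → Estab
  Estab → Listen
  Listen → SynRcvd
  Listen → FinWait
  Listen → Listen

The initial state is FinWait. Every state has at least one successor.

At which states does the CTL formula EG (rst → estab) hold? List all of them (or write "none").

States satisfying rst → estab: {FinWait, Closed, SynSent, SynRcvd, Estab}.
States satisfying EG (rst → estab): {FinWait, Closed, SynSent}.

{FinWait, Closed, SynSent}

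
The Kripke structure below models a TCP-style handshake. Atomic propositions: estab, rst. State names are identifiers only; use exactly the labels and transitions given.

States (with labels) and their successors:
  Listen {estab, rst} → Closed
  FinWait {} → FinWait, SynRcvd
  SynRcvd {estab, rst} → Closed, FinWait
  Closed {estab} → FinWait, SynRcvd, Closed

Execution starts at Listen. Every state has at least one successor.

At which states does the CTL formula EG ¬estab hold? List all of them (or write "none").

{FinWait}

States satisfying ¬estab: {FinWait}.
States satisfying EG ¬estab: {FinWait}.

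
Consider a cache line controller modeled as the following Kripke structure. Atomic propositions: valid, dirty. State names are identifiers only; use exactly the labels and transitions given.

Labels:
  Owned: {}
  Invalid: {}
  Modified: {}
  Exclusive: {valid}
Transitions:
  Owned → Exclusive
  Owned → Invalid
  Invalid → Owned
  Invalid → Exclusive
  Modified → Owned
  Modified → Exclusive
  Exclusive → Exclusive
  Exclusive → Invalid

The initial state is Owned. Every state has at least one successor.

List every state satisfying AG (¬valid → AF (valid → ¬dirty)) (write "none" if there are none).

{Owned, Invalid, Modified, Exclusive}

States satisfying ¬valid → AF (valid → ¬dirty): {Owned, Invalid, Modified, Exclusive}.
States satisfying AG (¬valid → AF (valid → ¬dirty)): {Owned, Invalid, Modified, Exclusive}.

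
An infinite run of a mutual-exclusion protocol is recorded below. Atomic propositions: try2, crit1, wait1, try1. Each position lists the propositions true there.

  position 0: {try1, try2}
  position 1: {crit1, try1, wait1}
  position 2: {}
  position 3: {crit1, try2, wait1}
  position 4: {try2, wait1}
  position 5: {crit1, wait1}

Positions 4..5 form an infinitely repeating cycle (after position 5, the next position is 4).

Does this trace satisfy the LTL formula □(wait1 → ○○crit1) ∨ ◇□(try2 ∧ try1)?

No

wait1 → ○○crit1 must hold at every position from 0 onward. It fails at position 4, so □(wait1 → ○○crit1) is false.
Positions where wait1 holds: 1, 3, 4, 5.
Check ○○crit1 at each: 1→ok, 3→ok, 4→fails, 5→ok.
□(try2 ∧ try1) is false at every position 0..5, so it never becomes true and ◇□(try2 ∧ try1) fails.
At position 0: □(wait1 → ○○crit1) is false; ◇□(try2 ∧ try1) is false; so □(wait1 → ○○crit1) ∨ ◇□(try2 ∧ try1) is false.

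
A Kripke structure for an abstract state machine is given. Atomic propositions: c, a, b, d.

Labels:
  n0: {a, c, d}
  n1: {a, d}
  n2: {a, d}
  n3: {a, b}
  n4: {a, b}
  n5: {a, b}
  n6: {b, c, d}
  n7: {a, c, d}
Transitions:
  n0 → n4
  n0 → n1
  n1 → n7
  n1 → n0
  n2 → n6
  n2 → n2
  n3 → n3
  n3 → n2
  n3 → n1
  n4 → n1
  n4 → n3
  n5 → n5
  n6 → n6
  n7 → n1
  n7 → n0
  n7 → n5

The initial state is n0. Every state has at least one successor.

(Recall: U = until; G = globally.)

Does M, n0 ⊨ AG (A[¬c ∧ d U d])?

States satisfying A[¬c ∧ d U d]: {n0, n1, n2, n6, n7}.
States satisfying AG (A[¬c ∧ d U d]): {n2, n6}.
n3 is reachable from n0 and violates A[¬c ∧ d U d], so AG fails at n0.
n0 ∉ Sat(AG (A[¬c ∧ d U d])).

Violated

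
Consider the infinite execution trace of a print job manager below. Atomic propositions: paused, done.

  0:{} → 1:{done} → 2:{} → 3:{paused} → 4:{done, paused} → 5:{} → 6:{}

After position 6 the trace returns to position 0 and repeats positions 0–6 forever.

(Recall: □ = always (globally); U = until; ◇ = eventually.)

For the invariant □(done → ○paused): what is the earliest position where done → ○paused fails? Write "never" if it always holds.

1

Check done → ○paused at each position in order: 0 ✓.
At position 1 the labels are {done} and the next position 2 has {}, so done → ○paused is false there. This is the first violation.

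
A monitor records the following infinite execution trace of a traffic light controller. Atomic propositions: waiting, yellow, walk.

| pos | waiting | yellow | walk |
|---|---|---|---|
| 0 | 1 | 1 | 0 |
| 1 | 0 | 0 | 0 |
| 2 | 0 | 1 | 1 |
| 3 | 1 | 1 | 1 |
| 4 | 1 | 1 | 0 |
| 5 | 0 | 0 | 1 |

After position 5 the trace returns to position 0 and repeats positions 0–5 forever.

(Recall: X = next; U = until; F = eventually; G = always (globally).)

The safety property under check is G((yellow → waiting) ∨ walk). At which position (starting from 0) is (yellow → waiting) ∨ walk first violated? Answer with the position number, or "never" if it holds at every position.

never

(yellow → waiting) ∨ walk holds at every position 0..5, and those are all the positions the trace ever visits, so the invariant G((yellow → waiting) ∨ walk) is never violated.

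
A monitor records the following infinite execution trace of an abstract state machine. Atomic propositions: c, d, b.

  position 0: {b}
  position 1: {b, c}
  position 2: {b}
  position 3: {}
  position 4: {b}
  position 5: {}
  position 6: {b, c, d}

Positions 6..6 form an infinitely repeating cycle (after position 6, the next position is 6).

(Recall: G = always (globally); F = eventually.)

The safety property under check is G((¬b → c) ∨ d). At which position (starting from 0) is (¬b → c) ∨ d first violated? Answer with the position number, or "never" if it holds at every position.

3

Check (¬b → c) ∨ d at each position in order: 0 ✓, 1 ✓, 2 ✓.
At position 3 the labels are {}, so (¬b → c) ∨ d is false there. This is the first violation.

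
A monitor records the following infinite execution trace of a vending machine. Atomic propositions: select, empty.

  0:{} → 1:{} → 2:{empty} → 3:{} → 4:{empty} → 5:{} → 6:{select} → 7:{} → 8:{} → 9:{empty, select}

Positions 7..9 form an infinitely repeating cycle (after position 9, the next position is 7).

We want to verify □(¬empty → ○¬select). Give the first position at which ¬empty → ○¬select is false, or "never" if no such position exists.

Check ¬empty → ○¬select at each position in order: 0 ✓, 1 ✓, 2 ✓, 3 ✓, 4 ✓.
At position 5 the labels are {} and the next position 6 has {select}, so ¬empty → ○¬select is false there. This is the first violation.

5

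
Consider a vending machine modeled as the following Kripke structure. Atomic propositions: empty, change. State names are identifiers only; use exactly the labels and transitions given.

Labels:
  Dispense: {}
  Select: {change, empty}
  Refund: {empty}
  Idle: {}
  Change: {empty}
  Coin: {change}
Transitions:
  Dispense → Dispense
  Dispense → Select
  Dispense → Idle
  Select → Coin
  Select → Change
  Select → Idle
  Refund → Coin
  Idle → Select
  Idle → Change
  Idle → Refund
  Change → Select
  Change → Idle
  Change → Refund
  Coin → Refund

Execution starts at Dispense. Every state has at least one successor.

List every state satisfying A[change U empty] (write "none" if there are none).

{Select, Refund, Change, Coin}

States satisfying change: {Select, Coin}.
States satisfying empty: {Select, Refund, Change}.
States satisfying A[change U empty]: {Select, Refund, Change, Coin}.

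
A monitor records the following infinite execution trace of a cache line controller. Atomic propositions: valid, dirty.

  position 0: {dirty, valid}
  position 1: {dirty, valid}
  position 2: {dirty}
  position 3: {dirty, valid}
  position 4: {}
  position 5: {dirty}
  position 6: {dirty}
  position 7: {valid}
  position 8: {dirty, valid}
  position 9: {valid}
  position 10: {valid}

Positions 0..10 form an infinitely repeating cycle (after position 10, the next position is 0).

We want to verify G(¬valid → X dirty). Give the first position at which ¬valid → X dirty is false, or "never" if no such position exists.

Check ¬valid → X dirty at each position in order: 0 ✓, 1 ✓, 2 ✓, 3 ✓, 4 ✓, 5 ✓.
At position 6 the labels are {dirty} and the next position 7 has {valid}, so ¬valid → X dirty is false there. This is the first violation.

6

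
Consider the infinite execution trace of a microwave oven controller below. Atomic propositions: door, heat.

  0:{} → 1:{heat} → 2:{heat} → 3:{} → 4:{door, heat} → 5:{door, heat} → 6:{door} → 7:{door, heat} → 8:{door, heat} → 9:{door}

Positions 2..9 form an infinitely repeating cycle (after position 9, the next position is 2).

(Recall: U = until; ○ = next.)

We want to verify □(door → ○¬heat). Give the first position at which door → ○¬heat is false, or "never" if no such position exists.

4

Check door → ○¬heat at each position in order: 0 ✓, 1 ✓, 2 ✓, 3 ✓.
At position 4 the labels are {door, heat} and the next position 5 has {door, heat}, so door → ○¬heat is false there. This is the first violation.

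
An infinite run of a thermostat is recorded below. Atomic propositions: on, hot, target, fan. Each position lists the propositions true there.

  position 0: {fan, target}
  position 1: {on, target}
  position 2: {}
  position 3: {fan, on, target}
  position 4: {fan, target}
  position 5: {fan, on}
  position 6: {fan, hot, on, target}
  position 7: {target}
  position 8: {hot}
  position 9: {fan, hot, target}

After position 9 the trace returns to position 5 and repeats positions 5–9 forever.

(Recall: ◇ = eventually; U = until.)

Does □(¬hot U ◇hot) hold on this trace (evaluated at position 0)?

Satisfied

¬hot U ◇hot holds at every position 0..9, and those are all positions ever visited, so □(¬hot U ◇hot) holds.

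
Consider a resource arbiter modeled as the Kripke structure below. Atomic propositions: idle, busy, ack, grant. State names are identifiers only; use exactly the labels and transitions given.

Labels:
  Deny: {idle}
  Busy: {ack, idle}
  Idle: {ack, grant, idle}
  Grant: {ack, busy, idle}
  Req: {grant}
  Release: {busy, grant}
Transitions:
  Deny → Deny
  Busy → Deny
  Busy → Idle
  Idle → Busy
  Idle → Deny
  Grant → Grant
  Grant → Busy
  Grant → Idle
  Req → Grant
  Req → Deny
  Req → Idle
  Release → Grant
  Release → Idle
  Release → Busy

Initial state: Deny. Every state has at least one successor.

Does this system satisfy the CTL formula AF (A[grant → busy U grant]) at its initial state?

No

States satisfying A[grant → busy U grant]: {Idle, Req, Release}.
States satisfying AF (A[grant → busy U grant]): {Idle, Req, Release}.
There is a path from Deny along which A[grant → busy U grant] never holds.
Deny ∉ Sat(AF (A[grant → busy U grant])).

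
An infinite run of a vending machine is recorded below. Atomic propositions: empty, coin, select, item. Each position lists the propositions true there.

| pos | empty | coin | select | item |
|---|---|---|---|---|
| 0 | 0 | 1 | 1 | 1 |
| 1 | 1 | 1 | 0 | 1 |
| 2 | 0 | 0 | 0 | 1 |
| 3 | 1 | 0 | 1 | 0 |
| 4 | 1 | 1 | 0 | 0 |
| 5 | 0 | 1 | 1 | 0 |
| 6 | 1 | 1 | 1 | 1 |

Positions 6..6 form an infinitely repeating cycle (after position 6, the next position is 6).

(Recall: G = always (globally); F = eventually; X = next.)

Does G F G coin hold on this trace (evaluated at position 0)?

Yes

F G coin holds at every position 0..6, and those are all positions ever visited, so G F G coin holds.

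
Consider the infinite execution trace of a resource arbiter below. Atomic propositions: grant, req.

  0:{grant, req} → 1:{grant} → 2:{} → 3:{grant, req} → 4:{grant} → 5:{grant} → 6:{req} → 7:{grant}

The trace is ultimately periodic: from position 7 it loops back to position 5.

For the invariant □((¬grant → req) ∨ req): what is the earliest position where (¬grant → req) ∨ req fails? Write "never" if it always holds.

Check (¬grant → req) ∨ req at each position in order: 0 ✓, 1 ✓.
At position 2 the labels are {}, so (¬grant → req) ∨ req is false there. This is the first violation.

2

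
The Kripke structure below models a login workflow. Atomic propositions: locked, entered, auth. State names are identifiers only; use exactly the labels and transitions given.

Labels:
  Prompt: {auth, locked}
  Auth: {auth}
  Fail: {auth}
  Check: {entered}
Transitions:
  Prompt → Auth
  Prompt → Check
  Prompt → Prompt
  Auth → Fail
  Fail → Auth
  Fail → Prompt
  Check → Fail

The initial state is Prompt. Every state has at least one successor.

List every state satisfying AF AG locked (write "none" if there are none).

none

States satisfying AG locked: ∅.
States satisfying AF AG locked: ∅.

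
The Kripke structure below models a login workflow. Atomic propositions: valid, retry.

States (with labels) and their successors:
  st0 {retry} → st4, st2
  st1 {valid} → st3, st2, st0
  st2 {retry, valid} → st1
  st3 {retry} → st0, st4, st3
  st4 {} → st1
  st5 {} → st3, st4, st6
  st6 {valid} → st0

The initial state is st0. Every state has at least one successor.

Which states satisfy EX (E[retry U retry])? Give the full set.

{st0, st1, st3, st5, st6}

States satisfying E[retry U retry]: {st0, st2, st3}.
States satisfying EX (E[retry U retry]): {st0, st1, st3, st5, st6}.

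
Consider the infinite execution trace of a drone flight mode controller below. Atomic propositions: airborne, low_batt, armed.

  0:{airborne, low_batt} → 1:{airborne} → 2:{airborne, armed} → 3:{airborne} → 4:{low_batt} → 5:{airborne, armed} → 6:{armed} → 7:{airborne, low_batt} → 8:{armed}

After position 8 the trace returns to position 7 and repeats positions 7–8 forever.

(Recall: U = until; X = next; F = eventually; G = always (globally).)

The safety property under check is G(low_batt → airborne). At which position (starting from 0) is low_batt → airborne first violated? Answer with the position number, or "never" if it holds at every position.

4

Check low_batt → airborne at each position in order: 0 ✓, 1 ✓, 2 ✓, 3 ✓.
At position 4 the labels are {low_batt}, so low_batt → airborne is false there. This is the first violation.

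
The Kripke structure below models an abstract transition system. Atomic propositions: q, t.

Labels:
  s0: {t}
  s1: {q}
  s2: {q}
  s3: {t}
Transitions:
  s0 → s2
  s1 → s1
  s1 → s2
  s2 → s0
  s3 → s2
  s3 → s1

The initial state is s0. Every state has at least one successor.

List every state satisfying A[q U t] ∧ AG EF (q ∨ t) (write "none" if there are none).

{s0, s2, s3}

States satisfying q: {s1, s2}.
States satisfying t: {s0, s3}.
States satisfying A[q U t]: {s0, s2, s3}.
States satisfying EF (q ∨ t): {s0, s1, s2, s3}.
States satisfying AG EF (q ∨ t): {s0, s1, s2, s3}.
States satisfying A[q U t] ∧ AG EF (q ∨ t): {s0, s2, s3}.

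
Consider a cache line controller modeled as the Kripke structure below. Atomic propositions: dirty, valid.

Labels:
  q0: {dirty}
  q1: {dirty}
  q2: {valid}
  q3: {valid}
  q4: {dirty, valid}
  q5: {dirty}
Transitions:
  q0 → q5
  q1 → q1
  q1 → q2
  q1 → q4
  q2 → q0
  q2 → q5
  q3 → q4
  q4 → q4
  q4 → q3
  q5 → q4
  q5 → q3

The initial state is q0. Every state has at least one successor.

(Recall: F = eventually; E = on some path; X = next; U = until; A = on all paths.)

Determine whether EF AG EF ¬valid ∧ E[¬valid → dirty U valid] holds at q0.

Violated

States satisfying AG EF ¬valid: ∅.
States satisfying EF AG EF ¬valid: ∅.
States satisfying ¬valid → dirty: {q0, q1, q2, q3, q4, q5}.
States satisfying valid: {q2, q3, q4}.
States satisfying E[¬valid → dirty U valid]: {q0, q1, q2, q3, q4, q5}.
States satisfying EF AG EF ¬valid ∧ E[¬valid → dirty U valid]: ∅.
q0 ∉ Sat(EF AG EF ¬valid ∧ E[¬valid → dirty U valid]).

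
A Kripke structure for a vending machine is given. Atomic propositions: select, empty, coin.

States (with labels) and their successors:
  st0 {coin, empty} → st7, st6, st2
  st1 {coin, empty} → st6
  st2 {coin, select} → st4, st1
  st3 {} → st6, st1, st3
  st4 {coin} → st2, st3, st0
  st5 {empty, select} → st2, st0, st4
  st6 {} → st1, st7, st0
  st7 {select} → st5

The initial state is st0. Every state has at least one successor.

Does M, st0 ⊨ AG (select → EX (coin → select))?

States satisfying select → EX (coin → select): {st0, st1, st3, st4, st5, st6, st7}.
States satisfying AG (select → EX (coin → select)): ∅.
st2 is reachable from st0 and violates select → EX (coin → select), so AG fails at st0.
st0 ∉ Sat(AG (select → EX (coin → select))).

Does not hold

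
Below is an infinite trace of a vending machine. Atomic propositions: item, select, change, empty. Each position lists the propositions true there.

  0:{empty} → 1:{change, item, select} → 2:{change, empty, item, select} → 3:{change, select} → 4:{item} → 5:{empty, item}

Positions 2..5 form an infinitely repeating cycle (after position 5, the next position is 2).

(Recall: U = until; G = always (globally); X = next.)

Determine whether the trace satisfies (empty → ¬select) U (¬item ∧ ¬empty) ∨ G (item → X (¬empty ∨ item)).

Walking from position 0: at position 2, ¬item ∧ ¬empty has not yet held and empty → ¬select fails, so (empty → ¬select) U (¬item ∧ ¬empty) is false.
item → X (¬empty ∨ item) holds at every position 0..5, and those are all positions ever visited, so G (item → X (¬empty ∨ item)) holds.
Positions where item holds: 1, 2, 4, 5.
Check X (¬empty ∨ item) at each: 1→ok, 2→ok, 4→ok, 5→ok.
At position 0: (empty → ¬select) U (¬item ∧ ¬empty) is false; G (item → X (¬empty ∨ item)) is true; so (empty → ¬select) U (¬item ∧ ¬empty) ∨ G (item → X (¬empty ∨ item)) is true.

Yes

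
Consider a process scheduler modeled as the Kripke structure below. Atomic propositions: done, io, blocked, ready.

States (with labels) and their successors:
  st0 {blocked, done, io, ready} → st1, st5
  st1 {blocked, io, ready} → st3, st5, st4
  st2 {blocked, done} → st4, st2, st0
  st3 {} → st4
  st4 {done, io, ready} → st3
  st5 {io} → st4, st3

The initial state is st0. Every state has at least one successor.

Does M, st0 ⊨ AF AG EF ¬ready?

States satisfying AG EF ¬ready: {st0, st1, st2, st3, st4, st5}.
States satisfying AF AG EF ¬ready: {st0, st1, st2, st3, st4, st5}.
st0 ∈ Sat(AF AG EF ¬ready).

Yes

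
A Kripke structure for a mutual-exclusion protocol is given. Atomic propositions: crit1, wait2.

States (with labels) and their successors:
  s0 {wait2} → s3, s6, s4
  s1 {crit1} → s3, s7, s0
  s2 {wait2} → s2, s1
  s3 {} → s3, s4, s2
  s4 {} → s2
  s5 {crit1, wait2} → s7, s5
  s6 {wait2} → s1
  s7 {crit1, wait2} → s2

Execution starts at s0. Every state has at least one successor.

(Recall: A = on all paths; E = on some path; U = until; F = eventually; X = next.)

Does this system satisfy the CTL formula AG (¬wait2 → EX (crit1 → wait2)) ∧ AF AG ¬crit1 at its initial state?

States satisfying ¬wait2 → EX (crit1 → wait2): {s0, s1, s2, s3, s4, s5, s6, s7}.
States satisfying AG (¬wait2 → EX (crit1 → wait2)): {s0, s1, s2, s3, s4, s5, s6, s7}.
States satisfying AG ¬crit1: ∅.
States satisfying AF AG ¬crit1: ∅.
States satisfying AG (¬wait2 → EX (crit1 → wait2)) ∧ AF AG ¬crit1: ∅.
s0 ∉ Sat(AG (¬wait2 → EX (crit1 → wait2)) ∧ AF AG ¬crit1).

Violated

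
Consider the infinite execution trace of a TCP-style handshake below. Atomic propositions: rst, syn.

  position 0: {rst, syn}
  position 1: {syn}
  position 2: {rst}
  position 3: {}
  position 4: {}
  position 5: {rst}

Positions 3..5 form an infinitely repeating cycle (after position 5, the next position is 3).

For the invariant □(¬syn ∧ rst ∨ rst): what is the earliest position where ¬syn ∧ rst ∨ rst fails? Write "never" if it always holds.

1

Check ¬syn ∧ rst ∨ rst at each position in order: 0 ✓.
At position 1 the labels are {syn}, so ¬syn ∧ rst ∨ rst is false there. This is the first violation.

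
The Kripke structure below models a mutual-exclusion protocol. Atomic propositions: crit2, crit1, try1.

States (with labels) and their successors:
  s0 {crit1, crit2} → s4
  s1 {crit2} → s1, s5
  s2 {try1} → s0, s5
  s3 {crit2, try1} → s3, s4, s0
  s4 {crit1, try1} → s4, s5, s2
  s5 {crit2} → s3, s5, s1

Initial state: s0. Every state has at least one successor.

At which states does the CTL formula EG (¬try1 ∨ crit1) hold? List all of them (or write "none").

States satisfying ¬try1 ∨ crit1: {s0, s1, s4, s5}.
States satisfying EG (¬try1 ∨ crit1): {s0, s1, s4, s5}.

{s0, s1, s4, s5}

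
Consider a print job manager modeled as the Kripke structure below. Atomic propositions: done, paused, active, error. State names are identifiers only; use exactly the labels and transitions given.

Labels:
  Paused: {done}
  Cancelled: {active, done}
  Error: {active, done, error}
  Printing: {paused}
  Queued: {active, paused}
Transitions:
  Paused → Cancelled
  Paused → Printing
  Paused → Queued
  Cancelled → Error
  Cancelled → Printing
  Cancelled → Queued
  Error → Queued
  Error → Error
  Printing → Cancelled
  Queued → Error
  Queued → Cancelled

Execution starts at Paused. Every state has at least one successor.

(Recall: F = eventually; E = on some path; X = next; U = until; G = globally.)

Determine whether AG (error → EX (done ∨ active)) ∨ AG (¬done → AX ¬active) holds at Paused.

Holds

States satisfying error → EX (done ∨ active): {Paused, Cancelled, Error, Printing, Queued}.
States satisfying AG (error → EX (done ∨ active)): {Paused, Cancelled, Error, Printing, Queued}.
States satisfying ¬done → AX ¬active: {Paused, Cancelled, Error}.
States satisfying AG (¬done → AX ¬active): ∅.
States satisfying AG (error → EX (done ∨ active)) ∨ AG (¬done → AX ¬active): {Paused, Cancelled, Error, Printing, Queued}.
Paused ∈ Sat(AG (error → EX (done ∨ active)) ∨ AG (¬done → AX ¬active)).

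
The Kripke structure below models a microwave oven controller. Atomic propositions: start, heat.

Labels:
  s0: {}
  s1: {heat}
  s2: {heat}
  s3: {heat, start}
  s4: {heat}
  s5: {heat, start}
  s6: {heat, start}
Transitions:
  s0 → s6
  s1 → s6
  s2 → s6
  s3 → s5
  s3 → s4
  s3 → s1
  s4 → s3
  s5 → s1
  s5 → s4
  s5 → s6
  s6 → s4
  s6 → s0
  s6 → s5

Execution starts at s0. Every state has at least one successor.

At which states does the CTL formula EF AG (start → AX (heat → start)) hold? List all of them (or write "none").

States satisfying AG (start → AX (heat → start)): ∅.
States satisfying EF AG (start → AX (heat → start)): ∅.

none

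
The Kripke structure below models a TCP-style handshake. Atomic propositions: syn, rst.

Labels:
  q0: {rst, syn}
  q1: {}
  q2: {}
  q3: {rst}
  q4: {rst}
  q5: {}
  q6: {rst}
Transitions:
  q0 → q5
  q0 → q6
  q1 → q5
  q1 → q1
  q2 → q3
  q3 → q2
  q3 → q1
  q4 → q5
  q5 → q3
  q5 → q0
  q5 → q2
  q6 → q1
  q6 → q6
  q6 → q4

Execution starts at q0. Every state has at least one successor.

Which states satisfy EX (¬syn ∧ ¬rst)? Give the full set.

States satisfying ¬syn ∧ ¬rst: {q1, q2, q5}.
States satisfying EX (¬syn ∧ ¬rst): {q0, q1, q3, q4, q5, q6}.

{q0, q1, q3, q4, q5, q6}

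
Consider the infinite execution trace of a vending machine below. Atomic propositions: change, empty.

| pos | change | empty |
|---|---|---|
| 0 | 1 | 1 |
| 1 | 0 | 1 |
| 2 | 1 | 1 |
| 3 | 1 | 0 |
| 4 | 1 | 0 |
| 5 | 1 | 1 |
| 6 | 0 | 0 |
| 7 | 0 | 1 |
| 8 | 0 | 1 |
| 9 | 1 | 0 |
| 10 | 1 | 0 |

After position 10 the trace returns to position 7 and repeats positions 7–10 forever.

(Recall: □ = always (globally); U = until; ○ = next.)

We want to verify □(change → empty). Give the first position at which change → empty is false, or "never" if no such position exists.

Check change → empty at each position in order: 0 ✓, 1 ✓, 2 ✓.
At position 3 the labels are {change}, so change → empty is false there. This is the first violation.

3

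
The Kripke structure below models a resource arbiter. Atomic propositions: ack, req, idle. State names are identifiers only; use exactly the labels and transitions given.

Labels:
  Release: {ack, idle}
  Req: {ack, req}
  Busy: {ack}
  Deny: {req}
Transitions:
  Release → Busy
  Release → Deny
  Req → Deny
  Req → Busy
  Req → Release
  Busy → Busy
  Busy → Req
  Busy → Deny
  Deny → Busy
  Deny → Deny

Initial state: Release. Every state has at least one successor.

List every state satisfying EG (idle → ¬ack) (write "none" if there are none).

{Req, Busy, Deny}

States satisfying idle → ¬ack: {Req, Busy, Deny}.
States satisfying EG (idle → ¬ack): {Req, Busy, Deny}.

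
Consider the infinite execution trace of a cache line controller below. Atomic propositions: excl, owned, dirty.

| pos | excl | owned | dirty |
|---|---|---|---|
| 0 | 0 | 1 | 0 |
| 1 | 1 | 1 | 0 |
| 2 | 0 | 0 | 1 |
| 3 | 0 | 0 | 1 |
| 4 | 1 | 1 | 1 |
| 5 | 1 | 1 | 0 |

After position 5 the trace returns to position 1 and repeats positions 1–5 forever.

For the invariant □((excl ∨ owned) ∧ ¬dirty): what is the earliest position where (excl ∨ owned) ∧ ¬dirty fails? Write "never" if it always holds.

Check (excl ∨ owned) ∧ ¬dirty at each position in order: 0 ✓, 1 ✓.
At position 2 the labels are {dirty}, so (excl ∨ owned) ∧ ¬dirty is false there. This is the first violation.

2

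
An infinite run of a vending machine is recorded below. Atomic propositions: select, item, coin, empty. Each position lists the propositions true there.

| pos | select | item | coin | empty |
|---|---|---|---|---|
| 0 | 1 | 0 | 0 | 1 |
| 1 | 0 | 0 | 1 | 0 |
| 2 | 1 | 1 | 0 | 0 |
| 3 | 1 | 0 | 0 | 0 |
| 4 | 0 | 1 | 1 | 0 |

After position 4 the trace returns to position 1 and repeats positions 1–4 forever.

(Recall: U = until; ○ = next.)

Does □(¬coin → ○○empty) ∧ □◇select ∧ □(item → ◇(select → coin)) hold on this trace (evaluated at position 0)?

¬coin → ○○empty must hold at every position from 0 onward. It fails at position 0, so □(¬coin → ○○empty) is false.
Positions where ¬coin holds: 0, 2, 3.
Check ○○empty at each: 0→fails, 2→fails, 3→fails.
At position 0: □(¬coin → ○○empty) is false; □◇select ∧ □(item → ◇(select → coin)) is true; so □(¬coin → ○○empty) ∧ □◇select ∧ □(item → ◇(select → coin)) is false.

No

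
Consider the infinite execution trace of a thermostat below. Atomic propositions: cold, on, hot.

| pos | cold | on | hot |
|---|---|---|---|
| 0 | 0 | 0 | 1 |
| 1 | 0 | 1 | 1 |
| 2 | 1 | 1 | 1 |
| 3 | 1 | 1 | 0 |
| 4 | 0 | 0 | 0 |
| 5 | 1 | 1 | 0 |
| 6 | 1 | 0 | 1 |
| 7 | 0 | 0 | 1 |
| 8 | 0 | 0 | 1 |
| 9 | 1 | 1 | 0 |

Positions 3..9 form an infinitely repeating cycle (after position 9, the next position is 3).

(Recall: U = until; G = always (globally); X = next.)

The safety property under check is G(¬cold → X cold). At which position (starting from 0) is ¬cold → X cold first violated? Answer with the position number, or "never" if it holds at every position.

0

At position 0 the labels are {hot} and the next position 1 has {hot, on}, so ¬cold → X cold is false there. This is the first violation.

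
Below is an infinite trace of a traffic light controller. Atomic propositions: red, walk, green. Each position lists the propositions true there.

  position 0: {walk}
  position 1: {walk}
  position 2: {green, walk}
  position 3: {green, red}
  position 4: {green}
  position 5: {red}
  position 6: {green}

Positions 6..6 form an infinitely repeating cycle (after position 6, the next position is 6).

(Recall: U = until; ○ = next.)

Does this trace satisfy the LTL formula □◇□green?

◇□green holds at every position 0..6, and those are all positions ever visited, so □◇□green holds.

Holds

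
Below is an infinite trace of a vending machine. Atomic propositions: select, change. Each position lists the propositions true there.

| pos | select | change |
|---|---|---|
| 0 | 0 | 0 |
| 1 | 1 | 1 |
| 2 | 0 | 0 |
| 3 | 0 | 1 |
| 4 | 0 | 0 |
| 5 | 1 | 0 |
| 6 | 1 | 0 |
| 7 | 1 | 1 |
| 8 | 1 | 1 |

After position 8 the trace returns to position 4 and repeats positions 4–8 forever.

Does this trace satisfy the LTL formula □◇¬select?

Yes

◇¬select holds at every position 0..8, and those are all positions ever visited, so □◇¬select holds.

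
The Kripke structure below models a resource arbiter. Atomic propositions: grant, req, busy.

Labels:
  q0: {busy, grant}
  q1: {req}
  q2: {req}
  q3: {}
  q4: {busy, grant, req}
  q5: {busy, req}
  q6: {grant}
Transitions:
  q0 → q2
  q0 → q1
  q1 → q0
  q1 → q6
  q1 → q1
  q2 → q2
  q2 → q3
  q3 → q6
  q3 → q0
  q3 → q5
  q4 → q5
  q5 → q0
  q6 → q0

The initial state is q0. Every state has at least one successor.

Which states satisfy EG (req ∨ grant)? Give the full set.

States satisfying req ∨ grant: {q0, q1, q2, q4, q5, q6}.
States satisfying EG (req ∨ grant): {q0, q1, q2, q4, q5, q6}.

{q0, q1, q2, q4, q5, q6}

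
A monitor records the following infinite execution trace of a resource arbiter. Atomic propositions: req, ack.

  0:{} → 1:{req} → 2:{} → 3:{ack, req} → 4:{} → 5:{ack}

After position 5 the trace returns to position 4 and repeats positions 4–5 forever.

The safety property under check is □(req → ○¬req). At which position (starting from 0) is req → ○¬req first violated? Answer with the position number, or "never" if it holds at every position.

req → ○¬req holds at every position 0..5, and those are all the positions the trace ever visits, so the invariant □(req → ○¬req) is never violated.

never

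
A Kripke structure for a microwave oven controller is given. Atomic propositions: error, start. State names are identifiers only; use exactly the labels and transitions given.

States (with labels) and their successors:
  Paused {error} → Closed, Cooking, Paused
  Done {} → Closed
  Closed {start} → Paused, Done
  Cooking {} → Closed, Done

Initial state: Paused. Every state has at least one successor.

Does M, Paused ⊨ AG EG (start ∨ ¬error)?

States satisfying EG (start ∨ ¬error): {Done, Closed, Cooking}.
States satisfying AG EG (start ∨ ¬error): ∅.
Paused is reachable from Paused and violates EG (start ∨ ¬error), so AG fails at Paused.
Paused ∉ Sat(AG EG (start ∨ ¬error)).

No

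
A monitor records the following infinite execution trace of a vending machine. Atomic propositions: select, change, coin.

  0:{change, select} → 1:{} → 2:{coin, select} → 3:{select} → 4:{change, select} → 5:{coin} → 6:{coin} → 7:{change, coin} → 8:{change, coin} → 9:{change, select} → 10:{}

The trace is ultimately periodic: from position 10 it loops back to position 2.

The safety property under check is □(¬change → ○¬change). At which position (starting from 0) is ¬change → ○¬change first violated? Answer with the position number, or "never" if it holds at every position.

Check ¬change → ○¬change at each position in order: 0 ✓, 1 ✓, 2 ✓.
At position 3 the labels are {select} and the next position 4 has {change, select}, so ¬change → ○¬change is false there. This is the first violation.

3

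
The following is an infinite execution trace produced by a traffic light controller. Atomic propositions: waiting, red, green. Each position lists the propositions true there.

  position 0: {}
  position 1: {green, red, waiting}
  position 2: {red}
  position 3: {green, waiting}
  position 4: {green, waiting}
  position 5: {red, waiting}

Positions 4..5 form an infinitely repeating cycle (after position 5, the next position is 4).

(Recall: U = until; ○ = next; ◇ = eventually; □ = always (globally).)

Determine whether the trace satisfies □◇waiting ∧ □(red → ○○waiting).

◇waiting holds at every position 0..5, and those are all positions ever visited, so □◇waiting holds.
red → ○○waiting holds at every position 0..5, and those are all positions ever visited, so □(red → ○○waiting) holds.
Positions where red holds: 1, 2, 5.
Check ○○waiting at each: 1→ok, 2→ok, 5→ok.
At position 0: □◇waiting is true; □(red → ○○waiting) is true; so □◇waiting ∧ □(red → ○○waiting) is true.

Yes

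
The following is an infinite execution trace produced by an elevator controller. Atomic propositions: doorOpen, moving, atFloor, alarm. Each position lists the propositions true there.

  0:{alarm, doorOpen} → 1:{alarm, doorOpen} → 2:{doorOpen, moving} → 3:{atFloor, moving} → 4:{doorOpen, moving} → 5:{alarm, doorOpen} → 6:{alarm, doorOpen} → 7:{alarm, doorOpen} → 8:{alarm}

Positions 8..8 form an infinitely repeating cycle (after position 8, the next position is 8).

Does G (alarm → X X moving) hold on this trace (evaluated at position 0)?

Does not hold

alarm → X X moving must hold at every position from 0 onward. It fails at position 5, so G (alarm → X X moving) is false.
Positions where alarm holds: 0, 1, 5, 6, 7, 8.
Check X X moving at each: 0→ok, 1→ok, 5→fails, 6→fails, 7→fails, 8→fails.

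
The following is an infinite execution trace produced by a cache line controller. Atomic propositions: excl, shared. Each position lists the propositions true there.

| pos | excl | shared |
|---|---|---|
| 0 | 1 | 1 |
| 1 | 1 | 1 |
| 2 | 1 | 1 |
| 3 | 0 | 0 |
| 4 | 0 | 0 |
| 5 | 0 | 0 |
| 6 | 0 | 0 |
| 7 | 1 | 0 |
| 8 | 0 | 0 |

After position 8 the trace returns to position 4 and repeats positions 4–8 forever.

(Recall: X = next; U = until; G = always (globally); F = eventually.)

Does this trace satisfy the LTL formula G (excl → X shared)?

Does not hold

excl → X shared must hold at every position from 0 onward. It fails at position 2, so G (excl → X shared) is false.
Positions where excl holds: 0, 1, 2, 7.
Check X shared at each: 0→ok, 1→ok, 2→fails, 7→fails.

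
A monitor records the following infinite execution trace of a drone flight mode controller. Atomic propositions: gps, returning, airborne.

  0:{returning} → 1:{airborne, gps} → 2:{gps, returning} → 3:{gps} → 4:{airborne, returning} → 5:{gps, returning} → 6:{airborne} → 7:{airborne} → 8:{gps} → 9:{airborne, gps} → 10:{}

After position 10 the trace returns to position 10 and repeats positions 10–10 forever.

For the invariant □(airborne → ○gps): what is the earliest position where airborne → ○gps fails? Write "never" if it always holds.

Check airborne → ○gps at each position in order: 0 ✓, 1 ✓, 2 ✓, 3 ✓, 4 ✓, 5 ✓.
At position 6 the labels are {airborne} and the next position 7 has {airborne}, so airborne → ○gps is false there. This is the first violation.

6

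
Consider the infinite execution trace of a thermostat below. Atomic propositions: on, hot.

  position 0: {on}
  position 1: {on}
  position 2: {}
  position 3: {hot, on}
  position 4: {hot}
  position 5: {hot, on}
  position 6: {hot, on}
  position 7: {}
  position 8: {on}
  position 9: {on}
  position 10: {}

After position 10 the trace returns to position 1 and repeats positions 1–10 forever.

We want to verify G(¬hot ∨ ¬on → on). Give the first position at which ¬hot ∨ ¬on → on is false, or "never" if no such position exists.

Check ¬hot ∨ ¬on → on at each position in order: 0 ✓, 1 ✓.
At position 2 the labels are {}, so ¬hot ∨ ¬on → on is false there. This is the first violation.

2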